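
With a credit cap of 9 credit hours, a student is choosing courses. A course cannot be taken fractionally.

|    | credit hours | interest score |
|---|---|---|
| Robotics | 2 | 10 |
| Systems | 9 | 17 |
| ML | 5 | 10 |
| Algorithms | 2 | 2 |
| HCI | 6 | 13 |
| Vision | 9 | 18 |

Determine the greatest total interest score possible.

23

Treat it as a binary knapsack problem.
Allowing fractional choices, the relaxed optimum would be about 25.0, but courses are indivisible.
Robotics + ML: credit hours 2 + 5 = 7 ≤ 9, interest score 10 + 10 = 20.
Robotics + ML + Algorithms: credit hours 2 + 5 + 2 = 9 ≤ 9, interest score 10 + 10 + 2 = 22.
Robotics + HCI: credit hours 2 + 6 = 8 ≤ 9, interest score 10 + 13 = 23.
Best is Robotics and HCI with total interest score 23.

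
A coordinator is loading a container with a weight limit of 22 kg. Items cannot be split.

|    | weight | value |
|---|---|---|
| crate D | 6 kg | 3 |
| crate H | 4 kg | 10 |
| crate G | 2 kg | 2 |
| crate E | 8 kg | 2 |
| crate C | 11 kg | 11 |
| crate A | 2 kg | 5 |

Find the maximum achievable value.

Allowing fractional choices, the relaxed optimum would be about 29.5, but items are indivisible.
crate H + crate C + crate A: weight 4 + 11 + 2 = 17 ≤ 22, value 10 + 11 + 5 = 26.
crate H + crate G + crate C + crate A: weight 4 + 2 + 11 + 2 = 19 ≤ 22, value 10 + 2 + 11 + 5 = 28.
Best is crate H, crate G, crate C, and crate A with total value 28.

28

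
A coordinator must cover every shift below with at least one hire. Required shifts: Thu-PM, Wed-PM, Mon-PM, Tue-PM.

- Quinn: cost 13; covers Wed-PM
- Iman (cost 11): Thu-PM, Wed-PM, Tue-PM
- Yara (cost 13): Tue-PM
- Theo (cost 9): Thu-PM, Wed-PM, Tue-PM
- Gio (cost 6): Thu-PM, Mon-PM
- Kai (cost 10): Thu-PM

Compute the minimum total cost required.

15

This is a weighted set-cover instance.
Choose Theo and Gio: together they cover Thu-PM, Wed-PM, Mon-PM, Tue-PM — every shift.
Total cost: 9 + 6 = 15.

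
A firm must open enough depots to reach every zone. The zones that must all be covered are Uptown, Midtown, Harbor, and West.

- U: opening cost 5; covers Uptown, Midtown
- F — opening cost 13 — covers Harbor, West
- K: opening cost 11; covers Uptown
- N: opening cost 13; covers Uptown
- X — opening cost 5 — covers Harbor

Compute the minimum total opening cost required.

The greedy cost-per-new-zone heuristic would pick U, X, and F for 23, but a cheaper cover exists.
Choose U and F: together they cover Uptown, Midtown, Harbor, West — every zone.
Total opening cost: 5 + 13 = 18.
No cover costs less than 18.

18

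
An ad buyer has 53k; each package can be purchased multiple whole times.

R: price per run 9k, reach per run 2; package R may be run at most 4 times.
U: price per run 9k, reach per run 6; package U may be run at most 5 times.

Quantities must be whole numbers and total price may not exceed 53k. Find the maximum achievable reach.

1×R and 4×U: price 45 ≤ 53, reach 1·2 + 4·6 = 26.
5×U: price 45 ≤ 53, reach 5·6 = 30.
Best is 30.

30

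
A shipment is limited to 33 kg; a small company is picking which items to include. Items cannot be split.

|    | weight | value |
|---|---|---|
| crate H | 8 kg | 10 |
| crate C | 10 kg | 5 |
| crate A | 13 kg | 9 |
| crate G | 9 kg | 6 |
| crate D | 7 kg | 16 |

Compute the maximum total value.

35

Take crate H, crate A, and crate D: weight 8 + 13 + 7 = 28 ≤ 33, value 10 + 9 + 16 = 35.
No other feasible combination does better.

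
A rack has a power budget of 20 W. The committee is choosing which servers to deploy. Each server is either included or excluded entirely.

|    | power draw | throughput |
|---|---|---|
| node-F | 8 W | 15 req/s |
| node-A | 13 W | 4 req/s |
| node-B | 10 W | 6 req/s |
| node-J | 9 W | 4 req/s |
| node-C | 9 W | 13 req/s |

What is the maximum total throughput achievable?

This is a 0-1 knapsack instance.
node-F + node-C: power draw 8 + 9 = 17 ≤ 20, throughput 15 + 13 = 28.
node-F + node-B: power draw 8 + 10 = 18 ≤ 20, throughput 15 + 6 = 21.
Best is node-F and node-C with total throughput 28.

28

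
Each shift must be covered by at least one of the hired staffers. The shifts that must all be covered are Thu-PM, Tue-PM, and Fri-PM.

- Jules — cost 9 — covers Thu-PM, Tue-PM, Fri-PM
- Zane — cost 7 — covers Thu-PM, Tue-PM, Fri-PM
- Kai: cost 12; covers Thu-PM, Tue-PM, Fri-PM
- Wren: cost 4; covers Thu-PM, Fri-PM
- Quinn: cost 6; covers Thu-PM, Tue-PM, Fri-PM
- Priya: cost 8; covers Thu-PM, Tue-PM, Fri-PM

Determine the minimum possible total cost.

This is an integer covering problem.
The greedy cost-per-new-shift heuristic would pick Wren and Quinn for 10, but a cheaper cover exists.
Quinn alone covers Thu-PM, Tue-PM, Fri-PM — every shift.
Total cost: 6.
No cover costs less than 6.

6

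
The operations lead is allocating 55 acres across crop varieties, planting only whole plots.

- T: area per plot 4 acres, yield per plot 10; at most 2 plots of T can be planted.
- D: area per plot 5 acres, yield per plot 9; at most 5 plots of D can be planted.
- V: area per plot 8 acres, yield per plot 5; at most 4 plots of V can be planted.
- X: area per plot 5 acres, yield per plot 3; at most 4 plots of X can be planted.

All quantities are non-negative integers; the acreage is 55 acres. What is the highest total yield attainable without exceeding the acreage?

This is a bounded integer knapsack.
2×T, 5×D, 2×V, and 1×X: area 54 ≤ 55, yield 2·10 + 5·9 + 2·5 + 1·3 = 78.
2×T, 5×D, and 4×X: area 53 ≤ 55, yield 2·10 + 5·9 + 4·3 = 77.
Best is 78.

78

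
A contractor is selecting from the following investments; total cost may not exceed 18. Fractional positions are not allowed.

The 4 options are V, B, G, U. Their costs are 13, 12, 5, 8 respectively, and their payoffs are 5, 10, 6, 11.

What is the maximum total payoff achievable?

This is a 0-1 knapsack instance.
G + U: cost 5 + 8 = 13 ≤ 18, payoff 6 + 11 = 17.
B + G: cost 12 + 5 = 17 ≤ 18, payoff 10 + 6 = 16.
U: cost 8 ≤ 18, payoff 11.
Best is G and U with total payoff 17.

17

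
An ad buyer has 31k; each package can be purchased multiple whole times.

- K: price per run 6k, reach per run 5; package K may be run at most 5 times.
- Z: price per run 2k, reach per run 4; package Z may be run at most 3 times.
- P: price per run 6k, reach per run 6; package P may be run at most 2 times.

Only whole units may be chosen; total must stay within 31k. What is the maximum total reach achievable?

34

Take 2×K, 3×Z, and 2×P: price 30 ≤ 31, reach 2·5 + 3·4 + 2·6 = 34.
Z has the best ratio (4/2) and is taken to its limit of 3; remaining capacity is filled optimally with the others.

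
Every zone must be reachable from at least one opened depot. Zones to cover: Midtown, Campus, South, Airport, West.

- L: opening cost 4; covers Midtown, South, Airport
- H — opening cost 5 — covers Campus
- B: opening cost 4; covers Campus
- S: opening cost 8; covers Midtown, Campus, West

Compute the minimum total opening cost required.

This is a weighted set-cover instance.
The greedy cost-per-new-zone heuristic would pick L, B, and S for 16, but a cheaper cover exists.
Choose L and S: together they cover Midtown, Campus, South, Airport, West — every zone.
Total opening cost: 4 + 8 = 12.
No cover costs less than 12.

12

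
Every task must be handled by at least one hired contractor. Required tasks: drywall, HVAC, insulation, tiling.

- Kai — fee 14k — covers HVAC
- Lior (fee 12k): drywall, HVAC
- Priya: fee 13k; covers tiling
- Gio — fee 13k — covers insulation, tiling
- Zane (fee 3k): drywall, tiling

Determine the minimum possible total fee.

25

Choose Lior and Gio: together they cover drywall, HVAC, insulation, tiling — every task.
Total fee: 12 + 13 = 25.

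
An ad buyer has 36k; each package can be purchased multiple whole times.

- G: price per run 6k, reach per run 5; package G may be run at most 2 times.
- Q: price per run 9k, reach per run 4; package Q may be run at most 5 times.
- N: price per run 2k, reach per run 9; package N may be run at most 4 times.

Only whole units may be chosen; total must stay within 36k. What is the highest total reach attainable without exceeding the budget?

N has the best ratio (9/2); taking only N gives at most 4×9 = 36 (stopped by the supply cap of 4).
Mixing does better — 2×G, 1×Q, and 4×N: price 29 ≤ 36, reach 2·5 + 1·4 + 4·9 = 50.

50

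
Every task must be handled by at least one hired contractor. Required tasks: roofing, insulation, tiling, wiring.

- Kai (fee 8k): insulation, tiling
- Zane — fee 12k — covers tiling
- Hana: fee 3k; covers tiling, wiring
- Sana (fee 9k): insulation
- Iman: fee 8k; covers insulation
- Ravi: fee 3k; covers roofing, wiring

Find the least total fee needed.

11

The greedy cost-per-new-task heuristic would pick Hana, Ravi, and Kai for 14, but a cheaper cover exists.
Choose Kai and Ravi: together they cover roofing, insulation, tiling, wiring — every task.
Total fee: 8 + 3 = 11.
No cover costs less than 11.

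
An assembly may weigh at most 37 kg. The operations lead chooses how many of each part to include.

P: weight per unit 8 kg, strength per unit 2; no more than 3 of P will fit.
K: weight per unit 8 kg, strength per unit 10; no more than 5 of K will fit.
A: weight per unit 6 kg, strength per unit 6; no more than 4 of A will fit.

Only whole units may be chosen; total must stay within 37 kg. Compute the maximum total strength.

This is a bounded integer knapsack.
3×K and 2×A: weight 36 ≤ 37, strength 3·10 + 2·6 = 42.
4×K: weight 32 ≤ 37, strength 4·10 = 40.
Best is 42.

42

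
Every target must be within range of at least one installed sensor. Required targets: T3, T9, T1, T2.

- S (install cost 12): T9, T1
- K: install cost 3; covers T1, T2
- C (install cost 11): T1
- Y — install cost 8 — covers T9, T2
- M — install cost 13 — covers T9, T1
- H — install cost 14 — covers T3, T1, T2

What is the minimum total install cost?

22

Choose Y and H: together they cover T3, T9, T1, T2 — every target.
Total install cost: 8 + 14 = 22.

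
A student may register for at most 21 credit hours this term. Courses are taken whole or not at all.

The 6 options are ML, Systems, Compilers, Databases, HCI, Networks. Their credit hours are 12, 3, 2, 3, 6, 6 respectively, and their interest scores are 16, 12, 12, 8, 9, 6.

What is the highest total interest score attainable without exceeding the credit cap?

Systems + Compilers + Databases + HCI: credit hours 3 + 2 + 3 + 6 = 14 ≤ 21, interest score 12 + 12 + 8 + 9 = 41.
ML + Systems + Compilers + Databases: credit hours 12 + 3 + 2 + 3 = 20 ≤ 21, interest score 16 + 12 + 12 + 8 = 48.
Systems + Compilers + Databases + HCI + Networks: credit hours 3 + 2 + 3 + 6 + 6 = 20 ≤ 21, interest score 12 + 12 + 8 + 9 + 6 = 47.
Best is ML, Systems, Compilers, and Databases with total interest score 48.

48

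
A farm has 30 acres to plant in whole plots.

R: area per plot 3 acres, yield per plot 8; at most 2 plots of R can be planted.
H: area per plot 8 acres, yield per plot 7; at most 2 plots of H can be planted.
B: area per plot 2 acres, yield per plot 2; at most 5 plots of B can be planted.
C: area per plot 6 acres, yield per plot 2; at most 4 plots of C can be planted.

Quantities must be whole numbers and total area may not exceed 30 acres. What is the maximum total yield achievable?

38

R has the best ratio (8/3); taking only R gives at most 2×8 = 16 (stopped by the supply cap of 2).
Mixing does better — 2×R, 2×H, and 4×B: area 30 ≤ 30, yield 2·8 + 2·7 + 4·2 = 38.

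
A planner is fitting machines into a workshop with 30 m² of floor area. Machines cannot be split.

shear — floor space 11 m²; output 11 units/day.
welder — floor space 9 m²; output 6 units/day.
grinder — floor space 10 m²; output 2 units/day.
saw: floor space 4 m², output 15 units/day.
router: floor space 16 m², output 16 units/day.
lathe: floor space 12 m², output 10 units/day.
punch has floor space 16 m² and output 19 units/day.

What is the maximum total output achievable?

welder + saw + punch: floor space 9 + 4 + 16 = 29 ≤ 30, output 6 + 15 + 19 = 40.
welder + saw + router: floor space 9 + 4 + 16 = 29 ≤ 30, output 6 + 15 + 16 = 37.
shear + saw + lathe: floor space 11 + 4 + 12 = 27 ≤ 30, output 11 + 15 + 10 = 36.
Best is welder, saw, and punch with total output 40.

40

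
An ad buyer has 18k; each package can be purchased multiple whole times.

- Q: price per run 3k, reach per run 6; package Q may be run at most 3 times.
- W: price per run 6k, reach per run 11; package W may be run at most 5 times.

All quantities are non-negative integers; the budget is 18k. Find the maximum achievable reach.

Take 2×Q and 2×W: price 18 ≤ 18, reach 2·6 + 2·11 = 34.
No other integer combination yields more.

34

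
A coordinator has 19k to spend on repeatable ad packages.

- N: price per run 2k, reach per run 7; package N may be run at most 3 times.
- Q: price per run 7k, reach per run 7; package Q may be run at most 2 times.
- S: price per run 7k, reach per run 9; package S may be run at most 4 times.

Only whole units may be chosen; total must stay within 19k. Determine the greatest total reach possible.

32

Take 2×N and 2×S: price 18 ≤ 19, reach 2·7 + 2·9 = 32.
No other integer combination yields more.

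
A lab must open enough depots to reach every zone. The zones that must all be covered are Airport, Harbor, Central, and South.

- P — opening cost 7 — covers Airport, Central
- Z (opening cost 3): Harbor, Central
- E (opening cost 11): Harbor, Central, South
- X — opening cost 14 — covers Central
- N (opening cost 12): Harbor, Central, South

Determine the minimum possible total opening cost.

This is a weighted set-cover instance.
The greedy cost-per-new-zone heuristic would pick Z, P, and E for 21, but a cheaper cover exists.
Choose P and E: together they cover Airport, Harbor, Central, South — every zone.
Total opening cost: 7 + 11 = 18.
No cover costs less than 18.

18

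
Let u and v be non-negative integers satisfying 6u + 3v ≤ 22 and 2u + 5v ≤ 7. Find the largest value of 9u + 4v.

Relaxing integrality, the LP optimum is 31.50 at (u,v) = (3.5, 0), which is not an integer point.
(u,v)=(3,0): 6·3+3·0=18≤22, 2·3+5·0=6≤7, objective 27.
(u,v)=(2,0): 6·2+3·0=12≤22, 2·2+5·0=4≤7, objective 18.
No feasible integer point exceeds 27.

27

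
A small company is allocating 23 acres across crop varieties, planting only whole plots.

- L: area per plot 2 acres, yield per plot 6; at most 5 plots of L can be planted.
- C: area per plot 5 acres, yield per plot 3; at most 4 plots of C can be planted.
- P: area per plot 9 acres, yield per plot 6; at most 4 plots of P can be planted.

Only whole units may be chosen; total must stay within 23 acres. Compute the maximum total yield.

36

L has the best ratio (6/2); taking only L gives at most 5×6 = 30 (stopped by the supply cap of 5).
Mixing does better — 5×L and 1×P: area 19 ≤ 23, yield 5·6 + 1·6 = 36.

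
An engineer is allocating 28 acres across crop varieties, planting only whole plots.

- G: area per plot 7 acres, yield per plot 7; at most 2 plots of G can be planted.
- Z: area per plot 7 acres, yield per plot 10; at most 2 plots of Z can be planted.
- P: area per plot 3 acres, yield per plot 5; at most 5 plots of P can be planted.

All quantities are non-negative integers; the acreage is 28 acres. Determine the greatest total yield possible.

40

1×G, 1×Z, and 4×P: area 26 ≤ 28, yield 1·7 + 1·10 + 4·5 = 37.
2×Z and 4×P: area 26 ≤ 28, yield 2·10 + 4·5 = 40.
Best is 40.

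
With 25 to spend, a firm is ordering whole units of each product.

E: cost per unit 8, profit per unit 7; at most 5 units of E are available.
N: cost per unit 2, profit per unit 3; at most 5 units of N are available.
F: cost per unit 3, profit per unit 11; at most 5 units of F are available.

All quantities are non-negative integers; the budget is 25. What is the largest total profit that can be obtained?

This is a bounded integer knapsack.
5×N and 5×F: cost 25 ≤ 25, profit 5·3 + 5·11 = 70.
4×N and 5×F: cost 23 ≤ 25, profit 4·3 + 5·11 = 67.
Best is 70.

70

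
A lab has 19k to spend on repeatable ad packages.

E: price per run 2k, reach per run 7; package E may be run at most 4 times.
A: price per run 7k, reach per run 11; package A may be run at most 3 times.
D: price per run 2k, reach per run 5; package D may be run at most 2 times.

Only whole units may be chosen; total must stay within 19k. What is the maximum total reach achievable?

This is a bounded integer knapsack.
Take 4×E, 1×A, and 2×D: price 19 ≤ 19, reach 4·7 + 1·11 + 2·5 = 49.
E has the best ratio (7/2) and is taken to its limit of 4; remaining capacity is filled optimally with the others.

49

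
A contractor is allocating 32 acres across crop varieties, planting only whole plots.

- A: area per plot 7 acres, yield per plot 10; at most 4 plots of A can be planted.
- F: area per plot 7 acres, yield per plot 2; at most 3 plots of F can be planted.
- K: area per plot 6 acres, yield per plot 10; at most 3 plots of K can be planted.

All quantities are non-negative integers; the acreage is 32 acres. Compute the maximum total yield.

50

This is a bounded integer knapsack.
K has the best ratio (10/6); taking only K gives at most 3×10 = 30 (stopped by the supply cap of 3).
Mixing does better — 2×A and 3×K: area 32 ≤ 32, yield 2·10 + 3·10 = 50.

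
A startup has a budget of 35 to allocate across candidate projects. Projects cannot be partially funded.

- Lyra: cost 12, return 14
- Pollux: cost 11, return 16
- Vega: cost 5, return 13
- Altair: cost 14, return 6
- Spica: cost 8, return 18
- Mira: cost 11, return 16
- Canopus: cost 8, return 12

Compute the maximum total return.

Take Pollux, Vega, Spica, and Mira: cost 11 + 5 + 8 + 11 = 35 ≤ 35, return 16 + 13 + 18 + 16 = 63.
No other feasible combination does better.

63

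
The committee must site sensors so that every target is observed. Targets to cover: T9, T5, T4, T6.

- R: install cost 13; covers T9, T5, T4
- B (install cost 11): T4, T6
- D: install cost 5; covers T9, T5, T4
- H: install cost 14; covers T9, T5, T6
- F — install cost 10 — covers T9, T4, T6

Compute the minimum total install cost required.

15

Choose D and F: together they cover T9, T5, T4, T6 — every target.
Total install cost: 5 + 10 = 15.
No cover costs less than 15.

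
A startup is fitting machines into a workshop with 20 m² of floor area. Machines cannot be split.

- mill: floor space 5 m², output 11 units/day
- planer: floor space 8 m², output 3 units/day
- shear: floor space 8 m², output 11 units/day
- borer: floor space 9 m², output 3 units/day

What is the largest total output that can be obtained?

22

This is a 0-1 knapsack instance.
Take mill and shear: floor space 5 + 8 = 13 ≤ 20, output 11 + 11 = 22.
No other feasible combination does better.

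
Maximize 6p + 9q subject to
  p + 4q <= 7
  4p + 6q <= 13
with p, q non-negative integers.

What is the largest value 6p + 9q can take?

Relaxing integrality, the LP optimum is 19.50 at (p,q) = (3.25, 0), which is not an integer point.
(p,q)=(3,0) is feasible, giving 18.
(p,q)=(2,0) is feasible, giving 12.
The best lattice point is (3,0), giving 18.

18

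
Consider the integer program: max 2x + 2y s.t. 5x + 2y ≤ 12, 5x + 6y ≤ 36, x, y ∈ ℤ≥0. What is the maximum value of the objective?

12

(x,y)=(0,6) is feasible, giving 12.
(x,y)=(0,5) is feasible, giving 10.
Maximum is 12 at (x,y)=(0,6).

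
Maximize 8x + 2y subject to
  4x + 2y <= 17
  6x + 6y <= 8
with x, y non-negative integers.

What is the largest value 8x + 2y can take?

(x,y)=(1,0): 4·1+2·0=4≤17, 6·1+6·0=6≤8, objective 8.
(x,y)=(0,1): 4·0+2·1=2≤17, 6·0+6·1=6≤8, objective 2.
No feasible integer point exceeds 8.

8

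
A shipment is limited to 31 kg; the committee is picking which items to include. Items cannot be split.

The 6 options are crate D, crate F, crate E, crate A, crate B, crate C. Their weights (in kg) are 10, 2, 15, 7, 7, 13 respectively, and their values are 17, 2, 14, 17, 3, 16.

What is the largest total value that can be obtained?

crate D + crate A + crate C: weight 10 + 7 + 13 = 30 ≤ 31, value 17 + 17 + 16 = 50.
crate F + crate A + crate B + crate C: weight 2 + 7 + 7 + 13 = 29 ≤ 31, value 2 + 17 + 3 + 16 = 38.
crate D + crate F + crate A + crate B: weight 10 + 2 + 7 + 7 = 26 ≤ 31, value 17 + 2 + 17 + 3 = 39.
Best is crate D, crate A, and crate C with total value 50.

50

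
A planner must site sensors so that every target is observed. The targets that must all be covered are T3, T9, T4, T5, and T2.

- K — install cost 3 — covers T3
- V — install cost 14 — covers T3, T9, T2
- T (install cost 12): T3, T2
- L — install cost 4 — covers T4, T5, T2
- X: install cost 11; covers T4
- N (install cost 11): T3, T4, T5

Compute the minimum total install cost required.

This is a weighted set-cover instance.
Choose V and L: together they cover T3, T9, T4, T5, T2 — every target.
Total install cost: 14 + 4 = 18.

18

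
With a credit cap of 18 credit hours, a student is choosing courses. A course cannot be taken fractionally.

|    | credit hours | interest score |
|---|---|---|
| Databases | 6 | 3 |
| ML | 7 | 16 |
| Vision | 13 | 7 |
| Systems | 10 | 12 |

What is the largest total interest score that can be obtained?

28

Allowing fractional choices, the relaxed optimum would be about 28.5, but courses are indivisible.
ML + Systems: credit hours 7 + 10 = 17 ≤ 18, interest score 16 + 12 = 28.
ML: credit hours 7 ≤ 18, interest score 16.
Databases + ML: credit hours 6 + 7 = 13 ≤ 18, interest score 3 + 16 = 19.
Best is ML and Systems with total interest score 28.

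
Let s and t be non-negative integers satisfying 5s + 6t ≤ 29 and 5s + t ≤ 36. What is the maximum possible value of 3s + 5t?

23

Relaxing integrality, the LP optimum is 24.17 at (s,t) = (0, 4.83), which is not an integer point.
(s,t)=(1,4): 5·1+6·4=29≤29, 5·1+1·4=9≤36, objective 23.
(s,t)=(2,3): 5·2+6·3=28≤29, 5·2+1·3=13≤36, objective 21.
(s,t)=(0,4): 5·0+6·4=24≤29, 5·0+1·4=4≤36, objective 20.
The best lattice point is (1,4), giving 23.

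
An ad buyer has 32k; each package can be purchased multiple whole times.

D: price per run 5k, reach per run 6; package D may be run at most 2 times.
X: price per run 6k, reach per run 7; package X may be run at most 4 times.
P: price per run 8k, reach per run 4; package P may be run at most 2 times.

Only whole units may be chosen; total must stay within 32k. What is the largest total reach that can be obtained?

34

This is a bounded integer knapsack.
D has the best ratio (6/5); taking only D gives at most 2×6 = 12 (stopped by the supply cap of 2).
Mixing does better — 1×D and 4×X: price 29 ≤ 32, reach 1·6 + 4·7 = 34.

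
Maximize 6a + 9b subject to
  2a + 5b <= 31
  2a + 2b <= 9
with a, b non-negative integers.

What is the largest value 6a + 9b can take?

36

The continuous relaxation peaks at (0, 4.5) with value 40.50; rounding to a feasible lattice point costs some objective.
(a,b)=(0,4): 2·0+5·4=20≤31, 2·0+2·4=8≤9, objective 36.
(a,b)=(1,3): 2·1+5·3=17≤31, 2·1+2·3=8≤9, objective 33.
(a,b)=(0,3): 2·0+5·3=15≤31, 2·0+2·3=6≤9, objective 27.
Maximum is 36 at (a,b)=(0,4).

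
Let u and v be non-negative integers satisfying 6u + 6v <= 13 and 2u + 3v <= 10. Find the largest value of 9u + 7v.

18

Relaxing integrality, the LP optimum is 19.50 at (u,v) = (2.17, 0), which is not an integer point.
(u,v)=(2,0): 6·2+6·0=12≤13, 2·2+3·0=4≤10, objective 18.
(u,v)=(1,1): 6·1+6·1=12≤13, 2·1+3·1=5≤10, objective 16.
(u,v)=(1,0): 6·1+6·0=6≤13, 2·1+3·0=2≤10, objective 9.
The best lattice point is (2,0), giving 18.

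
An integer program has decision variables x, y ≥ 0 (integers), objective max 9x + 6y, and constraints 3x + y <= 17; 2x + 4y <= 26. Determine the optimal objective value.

60

(x,y)=(4,4) is feasible, giving 60.
(x,y)=(3,5) is feasible, giving 57.
(x,y)=(4,3) is feasible, giving 54.
No feasible integer point exceeds 60.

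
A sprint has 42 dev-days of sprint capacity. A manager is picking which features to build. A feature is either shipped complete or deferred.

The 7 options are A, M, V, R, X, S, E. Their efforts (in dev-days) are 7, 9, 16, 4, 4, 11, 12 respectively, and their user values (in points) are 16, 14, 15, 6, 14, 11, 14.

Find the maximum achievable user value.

Take A, M, V, R, and X: effort 7 + 9 + 16 + 4 + 4 = 40 ≤ 42, user value 16 + 14 + 15 + 6 + 14 = 65.
No other feasible combination does better.

65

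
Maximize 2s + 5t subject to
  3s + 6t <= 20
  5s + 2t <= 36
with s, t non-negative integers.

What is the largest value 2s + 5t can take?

Relaxing integrality, the LP optimum is 16.67 at (s,t) = (0, 3.33), which is not an integer point.
(s,t)=(0,3): 3·0+6·3=18≤20, 5·0+2·3=6≤36, objective 15.
(s,t)=(1,2): 3·1+6·2=15≤20, 5·1+2·2=9≤36, objective 12.
(s,t)=(0,2): 3·0+6·2=12≤20, 5·0+2·2=4≤36, objective 10.
No feasible integer point exceeds 15.

15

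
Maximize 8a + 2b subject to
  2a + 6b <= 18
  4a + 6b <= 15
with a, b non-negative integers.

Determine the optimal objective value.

24

(a,b)=(3,0) is feasible, giving 24.
(a,b)=(2,1) is feasible, giving 18.
(a,b)=(2,0) is feasible, giving 16.
The best lattice point is (3,0), giving 24.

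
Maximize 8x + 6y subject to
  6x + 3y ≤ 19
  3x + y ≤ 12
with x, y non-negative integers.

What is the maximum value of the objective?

36

(x,y)=(0,6): 6·0+3·6=18≤19, 3·0+1·6=6≤12, objective 36.
(x,y)=(0,5): 6·0+3·5=15≤19, 3·0+1·5=5≤12, objective 30.
Maximum is 36 at (x,y)=(0,6).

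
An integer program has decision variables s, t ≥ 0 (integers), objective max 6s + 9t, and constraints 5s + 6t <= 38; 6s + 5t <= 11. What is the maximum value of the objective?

The continuous relaxation peaks at (0, 2.2) with value 19.80; rounding to a feasible lattice point costs some objective.
(s,t)=(0,2): 5·0+6·2=12≤38, 6·0+5·2=10≤11, objective 18.
(s,t)=(1,1): 5·1+6·1=11≤38, 6·1+5·1=11≤11, objective 15.
(s,t)=(0,1): 5·0+6·1=6≤38, 6·0+5·1=5≤11, objective 9.
Maximum is 18 at (s,t)=(0,2).

18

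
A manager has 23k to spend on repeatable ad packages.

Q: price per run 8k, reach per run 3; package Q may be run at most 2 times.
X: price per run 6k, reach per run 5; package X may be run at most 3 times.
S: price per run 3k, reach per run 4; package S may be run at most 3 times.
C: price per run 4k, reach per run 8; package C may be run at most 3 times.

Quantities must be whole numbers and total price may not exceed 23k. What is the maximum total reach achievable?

36

This is a bounded integer knapsack.
1×X, 1×S, and 3×C: price 21 ≤ 23, reach 1·5 + 1·4 + 3·8 = 33.
3×S and 3×C: price 21 ≤ 23, reach 3·4 + 3·8 = 36.
Best is 36.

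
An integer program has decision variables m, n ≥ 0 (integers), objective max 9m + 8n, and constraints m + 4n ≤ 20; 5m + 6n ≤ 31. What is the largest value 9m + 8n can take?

Relaxing integrality, the LP optimum is 55.80 at (m,n) = (6.2, 0), which is not an integer point.
(m,n)=(6,0): 1·6+4·0=6≤20, 5·6+6·0=30≤31, objective 54.
(m,n)=(5,1): 1·5+4·1=9≤20, 5·5+6·1=31≤31, objective 53.
(m,n)=(5,0): 1·5+4·0=5≤20, 5·5+6·0=25≤31, objective 45.
The best lattice point is (6,0), giving 54.

54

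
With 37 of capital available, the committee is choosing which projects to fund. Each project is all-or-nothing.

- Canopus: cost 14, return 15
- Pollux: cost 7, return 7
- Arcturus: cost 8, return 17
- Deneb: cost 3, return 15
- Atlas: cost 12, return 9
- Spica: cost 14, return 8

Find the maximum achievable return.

Allowing fractional choices, the relaxed optimum would be about 57.8, but projects are indivisible.
Arcturus + Deneb + Atlas + Spica: cost 8 + 3 + 12 + 14 = 37 ≤ 37, return 17 + 15 + 9 + 8 = 49.
Canopus + Pollux + Arcturus + Deneb: cost 14 + 7 + 8 + 3 = 32 ≤ 37, return 15 + 7 + 17 + 15 = 54.
Canopus + Arcturus + Deneb + Atlas: cost 14 + 8 + 3 + 12 = 37 ≤ 37, return 15 + 17 + 15 + 9 = 56.
Best is Canopus, Arcturus, Deneb, and Atlas with total return 56.

56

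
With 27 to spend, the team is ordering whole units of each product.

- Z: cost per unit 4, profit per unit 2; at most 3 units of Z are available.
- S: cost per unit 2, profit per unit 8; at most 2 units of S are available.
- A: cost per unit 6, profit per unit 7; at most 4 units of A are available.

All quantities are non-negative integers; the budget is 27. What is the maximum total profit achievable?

39

1×Z, 2×S, and 3×A: cost 26 ≤ 27, profit 1·2 + 2·8 + 3·7 = 39.
2×S and 3×A: cost 22 ≤ 27, profit 2·8 + 3·7 = 37.
Best is 39.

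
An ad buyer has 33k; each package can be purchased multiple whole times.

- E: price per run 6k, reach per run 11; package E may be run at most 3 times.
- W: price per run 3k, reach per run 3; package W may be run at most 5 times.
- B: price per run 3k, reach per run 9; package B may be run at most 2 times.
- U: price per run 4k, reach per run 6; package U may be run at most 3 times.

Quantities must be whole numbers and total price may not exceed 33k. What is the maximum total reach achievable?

This is a bounded integer knapsack.
Take 3×E, 2×B, and 2×U: price 32 ≤ 33, reach 3·11 + 2·9 + 2·6 = 63.
B has the best ratio (9/3) and is taken to its limit of 2; remaining capacity is filled optimally with the others.

63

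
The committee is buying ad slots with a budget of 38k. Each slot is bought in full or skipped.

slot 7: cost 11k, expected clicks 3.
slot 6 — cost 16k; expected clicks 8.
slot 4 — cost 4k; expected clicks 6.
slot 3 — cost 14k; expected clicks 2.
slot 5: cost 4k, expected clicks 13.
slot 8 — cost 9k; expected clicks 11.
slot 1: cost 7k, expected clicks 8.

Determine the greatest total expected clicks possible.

Treat it as a binary knapsack problem.
Allowing fractional choices, the relaxed optimum would be about 45.0, but ad slots are indivisible.
slot 6 + slot 5 + slot 8 + slot 1: cost 16 + 4 + 9 + 7 = 36 ≤ 38, expected clicks 8 + 13 + 11 + 8 = 40.
slot 4 + slot 3 + slot 5 + slot 8 + slot 1: cost 4 + 14 + 4 + 9 + 7 = 38 ≤ 38, expected clicks 6 + 2 + 13 + 11 + 8 = 40.
slot 7 + slot 4 + slot 5 + slot 8 + slot 1: cost 11 + 4 + 4 + 9 + 7 = 35 ≤ 38, expected clicks 3 + 6 + 13 + 11 + 8 = 41.
Best is slot 7, slot 4, slot 5, slot 8, and slot 1 with total expected clicks 41.

41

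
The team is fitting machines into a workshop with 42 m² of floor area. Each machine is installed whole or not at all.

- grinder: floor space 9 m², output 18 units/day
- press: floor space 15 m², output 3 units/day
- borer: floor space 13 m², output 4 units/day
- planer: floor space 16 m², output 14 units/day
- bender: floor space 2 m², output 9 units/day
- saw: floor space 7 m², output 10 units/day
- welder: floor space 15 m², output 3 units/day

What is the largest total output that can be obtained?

Allowing fractional choices, the relaxed optimum would be about 53.5, but machines are indivisible.
grinder + planer + bender + saw: floor space 9 + 16 + 2 + 7 = 34 ≤ 42, output 18 + 14 + 9 + 10 = 51.
grinder + borer + planer + bender: floor space 9 + 13 + 16 + 2 = 40 ≤ 42, output 18 + 4 + 14 + 9 = 45.
grinder + press + planer + bender: floor space 9 + 15 + 16 + 2 = 42 ≤ 42, output 18 + 3 + 14 + 9 = 44.
Best is grinder, planer, bender, and saw with total output 51.

51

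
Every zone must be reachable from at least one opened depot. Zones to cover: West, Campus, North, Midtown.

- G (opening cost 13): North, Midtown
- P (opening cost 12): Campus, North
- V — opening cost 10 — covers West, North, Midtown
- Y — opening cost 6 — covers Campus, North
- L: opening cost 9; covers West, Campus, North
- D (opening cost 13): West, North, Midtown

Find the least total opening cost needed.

16

Choose V and Y: together they cover West, Campus, North, Midtown — every zone.
Total opening cost: 10 + 6 = 16.
No cover costs less than 16.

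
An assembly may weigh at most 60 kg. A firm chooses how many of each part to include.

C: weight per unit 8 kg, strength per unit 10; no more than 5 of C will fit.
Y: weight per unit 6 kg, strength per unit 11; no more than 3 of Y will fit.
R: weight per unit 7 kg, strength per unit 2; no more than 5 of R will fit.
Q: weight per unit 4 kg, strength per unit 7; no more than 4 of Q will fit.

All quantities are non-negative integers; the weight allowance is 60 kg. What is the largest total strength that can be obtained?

91

4×C, 2×Y, and 4×Q: weight 60 ≤ 60, strength 4·10 + 2·11 + 4·7 = 90.
3×C, 3×Y, and 4×Q: weight 58 ≤ 60, strength 3·10 + 3·11 + 4·7 = 91.
Best is 91.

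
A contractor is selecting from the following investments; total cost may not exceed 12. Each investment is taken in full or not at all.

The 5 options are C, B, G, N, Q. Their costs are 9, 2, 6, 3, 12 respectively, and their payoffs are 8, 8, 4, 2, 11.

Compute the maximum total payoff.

Take C and B: cost 9 + 2 = 11 ≤ 12, payoff 8 + 8 = 16.
No other feasible combination does better.

16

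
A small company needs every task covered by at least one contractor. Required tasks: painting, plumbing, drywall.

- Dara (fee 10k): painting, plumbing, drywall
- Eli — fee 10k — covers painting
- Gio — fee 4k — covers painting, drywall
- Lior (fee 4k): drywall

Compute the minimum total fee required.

The greedy cost-per-new-task heuristic would pick Gio and Dara for 14, but a cheaper cover exists.
Dara alone covers painting, plumbing, drywall — every task.
Total fee: 10.
No cover costs less than 10.

10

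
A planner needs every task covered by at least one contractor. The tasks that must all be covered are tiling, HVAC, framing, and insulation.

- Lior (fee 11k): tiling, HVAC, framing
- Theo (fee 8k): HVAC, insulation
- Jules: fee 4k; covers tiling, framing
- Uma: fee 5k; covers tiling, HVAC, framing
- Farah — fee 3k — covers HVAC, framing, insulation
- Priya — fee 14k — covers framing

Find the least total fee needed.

7

Choose Jules and Farah: together they cover tiling, HVAC, framing, insulation — every task.
Total fee: 4 + 3 = 7.
No cover costs less than 7.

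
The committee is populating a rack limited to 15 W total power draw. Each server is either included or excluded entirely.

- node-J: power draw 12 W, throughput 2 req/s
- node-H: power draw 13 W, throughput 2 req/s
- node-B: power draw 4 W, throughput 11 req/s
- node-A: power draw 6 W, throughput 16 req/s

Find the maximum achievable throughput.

27

Allowing fractional choices, the relaxed optimum would be about 27.8, but servers are indivisible.
node-B: power draw 4 ≤ 15, throughput 11.
node-A: power draw 6 ≤ 15, throughput 16.
node-B + node-A: power draw 4 + 6 = 10 ≤ 15, throughput 11 + 16 = 27.
Best is node-B and node-A with total throughput 27.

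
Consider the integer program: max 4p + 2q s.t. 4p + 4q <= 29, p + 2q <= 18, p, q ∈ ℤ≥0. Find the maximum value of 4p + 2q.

(p,q)=(7,0): 4·7+4·0=28≤29, 1·7+2·0=7≤18, objective 28.
(p,q)=(6,1): 4·6+4·1=28≤29, 1·6+2·1=8≤18, objective 26.
(p,q)=(6,0): 4·6+4·0=24≤29, 1·6+2·0=6≤18, objective 24.
No feasible integer point exceeds 28.

28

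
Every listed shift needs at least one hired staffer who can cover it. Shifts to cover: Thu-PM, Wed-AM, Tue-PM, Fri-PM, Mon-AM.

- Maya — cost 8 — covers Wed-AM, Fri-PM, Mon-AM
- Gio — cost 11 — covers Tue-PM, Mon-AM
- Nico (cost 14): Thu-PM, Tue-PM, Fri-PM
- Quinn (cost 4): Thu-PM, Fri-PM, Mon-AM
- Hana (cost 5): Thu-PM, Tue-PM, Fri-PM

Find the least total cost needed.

Choose Maya and Hana: together they cover Thu-PM, Wed-AM, Tue-PM, Fri-PM, Mon-AM — every shift.
Total cost: 8 + 5 = 13.

13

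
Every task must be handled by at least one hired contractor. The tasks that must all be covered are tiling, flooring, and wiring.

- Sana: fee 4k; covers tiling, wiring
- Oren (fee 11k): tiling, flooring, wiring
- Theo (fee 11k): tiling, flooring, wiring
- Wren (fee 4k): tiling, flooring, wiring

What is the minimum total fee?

Wren alone covers tiling, flooring, wiring — every task.
Total fee: 4.

4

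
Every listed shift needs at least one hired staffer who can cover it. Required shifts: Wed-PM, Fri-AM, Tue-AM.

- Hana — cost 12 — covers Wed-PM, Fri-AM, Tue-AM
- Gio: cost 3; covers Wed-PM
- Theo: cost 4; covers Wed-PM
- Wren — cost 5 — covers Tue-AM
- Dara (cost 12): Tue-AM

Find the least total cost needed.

12

The greedy cost-per-new-shift heuristic would pick Gio, Wren, and Hana for 20, but a cheaper cover exists.
Hana alone covers Wed-PM, Fri-AM, Tue-AM — every shift.
Total cost: 12.
No cover costs less than 12.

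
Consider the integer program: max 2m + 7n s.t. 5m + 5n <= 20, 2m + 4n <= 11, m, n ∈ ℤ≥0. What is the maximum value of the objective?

(m,n)=(1,2) is feasible, giving 16.
(m,n)=(0,2) is feasible, giving 14.
(m,n)=(2,1) is feasible, giving 11.
(m,n)=(1,1) is feasible, giving 9.
Maximum is 16 at (m,n)=(1,2).

16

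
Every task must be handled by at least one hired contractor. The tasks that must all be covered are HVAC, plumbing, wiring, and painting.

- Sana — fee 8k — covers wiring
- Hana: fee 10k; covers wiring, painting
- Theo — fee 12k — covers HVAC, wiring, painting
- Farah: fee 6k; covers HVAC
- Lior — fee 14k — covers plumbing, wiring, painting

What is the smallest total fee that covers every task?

This is an integer covering problem.
The greedy cost-per-new-task heuristic would pick Theo and Lior for 26, but a cheaper cover exists.
Choose Farah and Lior: together they cover HVAC, plumbing, wiring, painting — every task.
Total fee: 6 + 14 = 20.
No cover costs less than 20.

20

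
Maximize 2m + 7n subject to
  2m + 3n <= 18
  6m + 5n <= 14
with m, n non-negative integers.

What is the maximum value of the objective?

14

The continuous relaxation peaks at (0, 2.8) with value 19.60; rounding to a feasible lattice point costs some objective.
(m,n)=(0,2): 2·0+3·2=6≤18, 6·0+5·2=10≤14, objective 14.
(m,n)=(1,1): 2·1+3·1=5≤18, 6·1+5·1=11≤14, objective 9.
(m,n)=(0,1): 2·0+3·1=3≤18, 6·0+5·1=5≤14, objective 7.
No feasible integer point exceeds 14.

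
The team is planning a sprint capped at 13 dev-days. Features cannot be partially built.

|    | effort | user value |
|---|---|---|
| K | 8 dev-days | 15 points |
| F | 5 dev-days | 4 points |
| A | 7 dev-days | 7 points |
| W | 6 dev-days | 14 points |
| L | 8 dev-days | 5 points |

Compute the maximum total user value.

21

Allowing fractional choices, the relaxed optimum would be about 27.1, but features are indivisible.
K + F: effort 8 + 5 = 13 ≤ 13, user value 15 + 4 = 19.
F + W: effort 5 + 6 = 11 ≤ 13, user value 4 + 14 = 18.
A + W: effort 7 + 6 = 13 ≤ 13, user value 7 + 14 = 21.
Best is A and W with total user value 21.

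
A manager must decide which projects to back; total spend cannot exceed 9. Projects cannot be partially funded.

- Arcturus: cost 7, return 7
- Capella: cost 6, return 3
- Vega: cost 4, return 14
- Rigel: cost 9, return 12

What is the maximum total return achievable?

Take Vega: cost 4 ≤ 9, return 14.
No other feasible combination does better.

14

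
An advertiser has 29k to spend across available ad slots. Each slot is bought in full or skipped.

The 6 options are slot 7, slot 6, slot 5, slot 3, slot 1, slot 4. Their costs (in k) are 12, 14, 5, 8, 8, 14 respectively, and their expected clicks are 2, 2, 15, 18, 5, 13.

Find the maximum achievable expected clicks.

slot 5 + slot 3 + slot 4: cost 5 + 8 + 14 = 27 ≤ 29, expected clicks 15 + 18 + 13 = 46.
slot 5 + slot 3 + slot 1: cost 5 + 8 + 8 = 21 ≤ 29, expected clicks 15 + 18 + 5 = 38.
Best is slot 5, slot 3, and slot 4 with total expected clicks 46.

46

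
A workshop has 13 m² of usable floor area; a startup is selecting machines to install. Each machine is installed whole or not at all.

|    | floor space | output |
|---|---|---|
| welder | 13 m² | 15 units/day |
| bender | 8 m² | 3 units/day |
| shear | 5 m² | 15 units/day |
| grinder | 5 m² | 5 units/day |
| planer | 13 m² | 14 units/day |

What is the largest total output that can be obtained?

20

Take shear and grinder: floor space 5 + 5 = 10 ≤ 13, output 15 + 5 = 20.
No other feasible combination does better.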